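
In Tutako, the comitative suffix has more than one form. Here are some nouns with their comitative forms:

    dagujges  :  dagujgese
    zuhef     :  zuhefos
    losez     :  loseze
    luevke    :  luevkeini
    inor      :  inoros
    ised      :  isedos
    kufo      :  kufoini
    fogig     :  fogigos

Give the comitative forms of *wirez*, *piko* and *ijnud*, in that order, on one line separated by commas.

wireze, pikoini, ijnudos

Looking at the final sound of each stem: -e when the stem ends in a sibilant (*dagujges*, *losez*); -os when the stem ends in a non-sibilant consonant (*zuhef*, *inor*, *ised*, *fogig*); -ini when the stem ends in a vowel (*luevke*, *kufo*).
Since the final sound of *wirez* is /z/ (a sibilant), it takes -e, giving *wireze*.
*piko* — final sound /o/ (a vowel) → -ini → *pikoini*.
The final sound of *ijnud* is /d/, which is a non-sibilant consonant, so the suffix is -os, giving *ijnudos*.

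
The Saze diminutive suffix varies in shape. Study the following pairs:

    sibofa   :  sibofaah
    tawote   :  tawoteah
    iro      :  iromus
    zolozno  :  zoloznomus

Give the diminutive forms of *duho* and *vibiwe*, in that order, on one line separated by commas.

duhomus, vibiweah

The suffix is conditioned by the last vowel: -mus when the last vowel of the stem is a rounded vowel (*iro*, *zolozno*); -ah when the last vowel of the stem is an unrounded vowel (*sibofa*, *tawote*).
*duho* — last vowel /o/ (a rounded vowel) → -mus → *duhomus*.
*vibiwe*: last vowel = /e/, an unrounded vowel → -ah → *vibiweah*.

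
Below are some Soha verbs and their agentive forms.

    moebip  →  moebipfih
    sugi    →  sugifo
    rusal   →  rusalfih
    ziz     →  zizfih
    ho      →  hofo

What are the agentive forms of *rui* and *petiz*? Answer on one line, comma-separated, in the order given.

ruifo, petizfih

The alternation tracks the final sound of the stem — -fih when the stem ends in a consonant (*moebip*, *rusal*, *ziz*); -fo when the stem ends in a vowel (*sugi*, *ho*).
*rui*: final sound = /i/, a vowel → -fo → *ruifo*.
*petiz*: final sound = /z/, a consonant → -fih → *petizfih*.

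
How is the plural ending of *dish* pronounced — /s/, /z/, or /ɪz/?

The stem *dish* ends in a sibilant (/s, z, ʃ, ʒ, tʃ, dʒ/).
The plural suffix surfaces as /ɪz/ after sibilants, /s/ after other voiceless consonants, and /z/ after other voiced sounds.
So the plural -s on *dish* is pronounced /ɪz/.

/ɪz/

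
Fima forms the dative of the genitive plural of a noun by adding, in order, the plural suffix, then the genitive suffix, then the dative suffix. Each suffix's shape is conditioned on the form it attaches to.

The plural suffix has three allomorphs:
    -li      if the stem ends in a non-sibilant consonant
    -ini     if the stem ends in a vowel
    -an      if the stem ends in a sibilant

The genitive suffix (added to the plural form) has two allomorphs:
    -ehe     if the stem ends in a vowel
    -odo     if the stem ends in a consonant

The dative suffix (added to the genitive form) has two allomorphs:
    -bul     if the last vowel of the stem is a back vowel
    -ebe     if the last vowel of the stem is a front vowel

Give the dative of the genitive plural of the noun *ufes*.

ufesanodobul

*ufes*: final sound = /s/, a sibilant → -an → *ufesan*.
The plural form *ufesan* — final sound /n/ (a consonant) → -odo → *ufesanodo*.
The genitive form *ufesanodo* — last vowel /o/ (a back vowel) → -bul → *ufesanodobul*.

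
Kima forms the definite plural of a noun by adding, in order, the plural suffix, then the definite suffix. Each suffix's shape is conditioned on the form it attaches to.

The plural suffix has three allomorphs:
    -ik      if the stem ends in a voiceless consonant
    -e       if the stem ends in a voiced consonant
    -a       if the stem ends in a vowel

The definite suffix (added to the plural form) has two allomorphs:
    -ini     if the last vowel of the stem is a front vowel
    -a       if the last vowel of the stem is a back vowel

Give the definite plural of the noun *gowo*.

gowoaa

The final sound of *gowo* is /o/, which is a vowel, so the plural suffix is -a, giving *gowoa*.
The plural form *gowoa* — last vowel /a/ (a back vowel) → -a → *gowoaa*.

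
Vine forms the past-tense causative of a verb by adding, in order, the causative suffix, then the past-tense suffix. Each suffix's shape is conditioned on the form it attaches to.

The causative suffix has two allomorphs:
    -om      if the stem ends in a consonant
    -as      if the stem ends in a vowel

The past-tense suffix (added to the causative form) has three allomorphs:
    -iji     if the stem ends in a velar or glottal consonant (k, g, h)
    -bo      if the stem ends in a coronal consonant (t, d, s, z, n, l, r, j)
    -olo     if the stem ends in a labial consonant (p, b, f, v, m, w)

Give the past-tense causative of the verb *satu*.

satuasbo

Since the final sound of *satu* is /u/ (a vowel), it takes -as, giving *satuas*.
Since the final consonant of the causative form *satuas* is /s/ (coronal), it takes -bo, giving *satuasbo*.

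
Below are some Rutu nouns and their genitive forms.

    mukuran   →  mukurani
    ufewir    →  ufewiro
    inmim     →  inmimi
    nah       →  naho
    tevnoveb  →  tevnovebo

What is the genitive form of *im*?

imi

The pattern is nasality of the final consonant: -i when the stem ends in a nasal (*mukuran*, *inmim*); -o when the stem ends in a non-nasal consonant (*ufewir*, *nah*, *tevnoveb*).
Since the final consonant of *im* is /m/ (a nasal), it takes -i, giving *imi*.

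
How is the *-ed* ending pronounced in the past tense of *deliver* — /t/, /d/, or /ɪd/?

The stem *deliver* ends in a voiced sound other than /d/.
The -ed suffix is realized as /ɪd/ after /t, d/; as /t/ after other voiceless consonants; and as /d/ after other voiced sounds.
So -ed on *deliver* is pronounced /d/.

/d/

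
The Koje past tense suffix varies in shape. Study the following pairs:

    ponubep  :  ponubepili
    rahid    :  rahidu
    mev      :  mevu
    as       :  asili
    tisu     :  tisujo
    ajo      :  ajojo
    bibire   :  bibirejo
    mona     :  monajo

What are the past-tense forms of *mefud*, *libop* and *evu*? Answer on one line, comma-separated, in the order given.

Looking at the final sound of each stem: -ili when the stem ends in a voiceless consonant (*ponubep*, *as*); -u when the stem ends in a voiced consonant (*rahid*, *mev*); -jo when the stem ends in a vowel (*tisu*, *ajo*, *bibire*, *mona*).
Since the final sound of *mefud* is /d/ (a voiced consonant), it takes -u, giving *mefudu*.
*libop* — final sound /p/ (a voiceless consonant) → -ili → *libopili*.
The final sound of *evu* is /u/, which is a vowel, so the suffix is -jo, giving *evujo*.

mefudu, libopili, evujo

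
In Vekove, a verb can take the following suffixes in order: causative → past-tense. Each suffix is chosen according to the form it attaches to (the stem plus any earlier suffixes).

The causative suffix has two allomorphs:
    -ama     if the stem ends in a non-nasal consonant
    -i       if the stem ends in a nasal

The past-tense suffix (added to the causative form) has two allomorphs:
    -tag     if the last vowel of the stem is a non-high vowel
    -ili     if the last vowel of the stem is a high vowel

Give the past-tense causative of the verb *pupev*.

pupevamatag

*pupev* — final consonant /v/ (non-nasal) → -ama → *pupevama*.
The causative form *pupevama* — last vowel /a/ (a non-high vowel) → -tag → *pupevamatag*.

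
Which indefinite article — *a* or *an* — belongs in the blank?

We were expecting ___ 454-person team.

a

The indefinite article is chosen by the initial *sound* of the following word, not its spelling.
The number *454* is spoken "four hundred …", beginning with /fɔr/ — a consonant sound.
So the article is *a*: We were expecting a 454-person team.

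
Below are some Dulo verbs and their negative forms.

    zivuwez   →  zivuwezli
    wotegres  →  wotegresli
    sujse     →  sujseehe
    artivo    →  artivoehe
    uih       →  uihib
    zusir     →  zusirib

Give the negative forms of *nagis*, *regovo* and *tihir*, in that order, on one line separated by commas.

nagisli, regovoehe, tihirib

The pattern is sibilance of the final sound: -li when the stem ends in a sibilant (*zivuwez*, *wotegres*); -ib when the stem ends in a non-sibilant consonant (*uih*, *zusir*); -ehe when the stem ends in a vowel (*sujse*, *artivo*).
*nagis* — final sound /s/ (a sibilant) → -li → *nagisli*.
*regovo* — final sound /o/ (a vowel) → -ehe → *regovoehe*.
*tihir* — final sound /r/ (a non-sibilant consonant) → -ib → *tihirib*.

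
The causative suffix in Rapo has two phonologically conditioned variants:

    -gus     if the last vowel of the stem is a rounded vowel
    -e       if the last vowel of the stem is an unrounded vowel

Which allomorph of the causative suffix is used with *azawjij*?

-e

*azawjij* — last vowel /i/ (an unrounded vowel) → -e.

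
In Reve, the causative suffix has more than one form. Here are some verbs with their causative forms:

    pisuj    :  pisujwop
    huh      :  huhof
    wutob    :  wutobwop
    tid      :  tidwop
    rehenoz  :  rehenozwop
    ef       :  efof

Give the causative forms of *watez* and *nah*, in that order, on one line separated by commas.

watezwop, nahof

The alternation tracks the final consonant of the stem — -of when the stem ends in a voiceless consonant (*huh*, *ef*); -wop when the stem ends in a voiced consonant (*pisuj*, *wutob*, *tid*, *rehenoz*).
*watez*: final consonant = /z/, voiced → -wop → *watezwop*.
*nah* — final consonant /h/ (voiceless) → -of → *nahof*.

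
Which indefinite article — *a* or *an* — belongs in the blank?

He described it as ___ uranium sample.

The indefinite article is chosen by the initial *sound* of the following word, not its spelling.
*uranium* begins with the sound /jʊ/ (u pronounced /jʊ/) — a consonant sound.
So the article is *a*: He described it as a uranium sample.

a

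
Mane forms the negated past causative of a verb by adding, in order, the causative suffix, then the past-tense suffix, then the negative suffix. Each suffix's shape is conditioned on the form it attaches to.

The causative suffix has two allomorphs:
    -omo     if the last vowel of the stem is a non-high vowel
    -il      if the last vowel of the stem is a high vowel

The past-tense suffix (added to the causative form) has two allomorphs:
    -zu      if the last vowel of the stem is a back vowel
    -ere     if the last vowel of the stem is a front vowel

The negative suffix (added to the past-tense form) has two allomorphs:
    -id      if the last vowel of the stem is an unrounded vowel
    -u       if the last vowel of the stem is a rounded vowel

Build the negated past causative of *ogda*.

ogdaomozuu

*ogda*: last vowel = /a/, a non-high vowel → -omo → *ogdaomo*.
The causative form *ogdaomo*: last vowel = /o/, a back vowel → -zu → *ogdaomozu*.
Since the last vowel of the past-tense form *ogdaomozu* is /u/ (a rounded vowel), it takes -u, giving *ogdaomozuu*.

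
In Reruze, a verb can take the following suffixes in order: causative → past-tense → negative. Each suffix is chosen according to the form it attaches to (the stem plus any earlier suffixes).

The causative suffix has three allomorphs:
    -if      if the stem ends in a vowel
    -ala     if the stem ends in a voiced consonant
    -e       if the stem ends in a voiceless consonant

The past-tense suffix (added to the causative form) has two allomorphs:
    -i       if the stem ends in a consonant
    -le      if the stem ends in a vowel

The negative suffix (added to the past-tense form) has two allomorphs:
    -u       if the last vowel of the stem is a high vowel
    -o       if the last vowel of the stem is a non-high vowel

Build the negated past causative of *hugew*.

The final sound of *hugew* is /w/, which is a voiced consonant, so the causative suffix is -ala, giving *hugewala*.
Since the final sound of the causative form *hugewala* is /a/ (a vowel), it takes -le, giving *hugewalale*.
The past-tense form *hugewalale*: last vowel = /e/, a non-high vowel → -o → *hugewalaleo*.

hugewalaleo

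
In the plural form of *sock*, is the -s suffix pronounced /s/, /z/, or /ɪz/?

The stem *sock* ends in a voiceless non-sibilant consonant.
The plural suffix surfaces as /ɪz/ after sibilants, /s/ after other voiceless consonants, and /z/ after other voiced sounds.
So the plural -s on *sock* is pronounced /s/.

/s/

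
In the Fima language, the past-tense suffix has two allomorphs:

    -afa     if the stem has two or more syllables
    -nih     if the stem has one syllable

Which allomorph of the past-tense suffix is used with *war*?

*war* (one syllable) → -nih.

-nih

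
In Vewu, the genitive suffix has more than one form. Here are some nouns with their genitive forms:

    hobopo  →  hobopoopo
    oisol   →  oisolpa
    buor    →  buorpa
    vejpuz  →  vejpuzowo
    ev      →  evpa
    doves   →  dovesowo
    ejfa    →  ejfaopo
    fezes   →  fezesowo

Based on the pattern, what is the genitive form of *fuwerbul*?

Looking at the final sound of each stem: -owo when the stem ends in a sibilant (*vejpuz*, *doves*, *fezes*); -pa when the stem ends in a non-sibilant consonant (*oisol*, *buor*, *ev*); -opo when the stem ends in a vowel (*hobopo*, *ejfa*).
*fuwerbul*: final sound = /l/, a non-sibilant consonant → -pa → *fuwerbulpa*.

fuwerbulpa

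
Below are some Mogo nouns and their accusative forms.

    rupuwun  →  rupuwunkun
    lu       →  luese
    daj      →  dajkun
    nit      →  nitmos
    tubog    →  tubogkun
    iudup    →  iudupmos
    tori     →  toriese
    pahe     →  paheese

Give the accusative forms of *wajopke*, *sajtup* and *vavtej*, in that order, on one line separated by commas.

wajopkeese, sajtupmos, vavtejkun

Looking at the final sound of each stem: -mos when the stem ends in a voiceless consonant (*nit*, *iudup*); -kun when the stem ends in a voiced consonant (*rupuwun*, *daj*, *tubog*); -ese when the stem ends in a vowel (*lu*, *tori*, *pahe*).
*wajopke*: final sound = /e/, a vowel → -ese → *wajopkeese*.
Since the final sound of *sajtup* is /p/ (a voiceless consonant), it takes -mos, giving *sajtupmos*.
*vavtej*: final sound = /j/, a voiced consonant → -kun → *vavtejkun*.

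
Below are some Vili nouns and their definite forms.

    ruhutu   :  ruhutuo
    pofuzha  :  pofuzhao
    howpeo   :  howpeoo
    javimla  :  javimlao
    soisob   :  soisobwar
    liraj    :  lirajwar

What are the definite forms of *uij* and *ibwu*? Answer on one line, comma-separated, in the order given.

uijwar, ibwuo

The pattern is consonant vs. vowel: -war when the stem ends in a consonant (*soisob*, *liraj*); -o when the stem ends in a vowel (*ruhutu*, *pofuzha*, *howpeo*, *javimla*).
Since the final sound of *uij* is /j/ (a consonant), it takes -war, giving *uijwar*.
The final sound of *ibwu* is /u/, which is a vowel, so the suffix is -o, giving *ibwuo*.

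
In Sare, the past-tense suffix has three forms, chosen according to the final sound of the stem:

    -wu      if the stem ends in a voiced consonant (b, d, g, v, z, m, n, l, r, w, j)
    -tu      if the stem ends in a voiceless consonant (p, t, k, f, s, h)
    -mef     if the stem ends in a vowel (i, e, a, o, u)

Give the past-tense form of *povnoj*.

povnojwu

The final sound of *povnoj* is /j/, which is a voiced consonant, so the suffix is -wu, giving *povnojwu*.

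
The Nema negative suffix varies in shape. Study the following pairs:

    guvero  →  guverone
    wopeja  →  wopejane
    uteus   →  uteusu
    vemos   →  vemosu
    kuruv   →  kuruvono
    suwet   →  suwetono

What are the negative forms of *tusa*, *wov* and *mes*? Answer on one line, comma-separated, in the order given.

The alternation tracks the final sound of the stem — -u when the stem ends in a sibilant (*uteus*, *vemos*); -ono when the stem ends in a non-sibilant consonant (*kuruv*, *suwet*); -ne when the stem ends in a vowel (*guvero*, *wopeja*).
Since the final sound of *tusa* is /a/ (a vowel), it takes -ne, giving *tusane*.
*wov* — final sound /v/ (a non-sibilant consonant) → -ono → *wovono*.
*mes* — final sound /s/ (a sibilant) → -u → *mesu*.

tusane, wovono, mesu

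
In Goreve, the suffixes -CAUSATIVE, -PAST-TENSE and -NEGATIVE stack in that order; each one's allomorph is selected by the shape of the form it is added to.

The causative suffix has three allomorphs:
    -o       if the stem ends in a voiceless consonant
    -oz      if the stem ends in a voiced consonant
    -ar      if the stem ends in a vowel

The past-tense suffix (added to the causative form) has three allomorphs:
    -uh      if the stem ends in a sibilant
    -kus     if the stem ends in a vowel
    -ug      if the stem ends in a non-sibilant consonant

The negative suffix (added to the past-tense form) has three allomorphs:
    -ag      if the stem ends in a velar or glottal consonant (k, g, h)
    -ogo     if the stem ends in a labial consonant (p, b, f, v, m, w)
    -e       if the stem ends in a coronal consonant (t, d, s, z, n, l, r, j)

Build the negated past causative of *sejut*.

sejutokuse

The final sound of *sejut* is /t/, which is a voiceless consonant, so the causative suffix is -o, giving *sejuto*.
Since the final sound of the causative form *sejuto* is /o/ (a vowel), it takes -kus, giving *sejutokus*.
The final consonant of the past-tense form *sejutokus* is /s/, which is coronal, so the negative suffix is -e, giving *sejutokuse*.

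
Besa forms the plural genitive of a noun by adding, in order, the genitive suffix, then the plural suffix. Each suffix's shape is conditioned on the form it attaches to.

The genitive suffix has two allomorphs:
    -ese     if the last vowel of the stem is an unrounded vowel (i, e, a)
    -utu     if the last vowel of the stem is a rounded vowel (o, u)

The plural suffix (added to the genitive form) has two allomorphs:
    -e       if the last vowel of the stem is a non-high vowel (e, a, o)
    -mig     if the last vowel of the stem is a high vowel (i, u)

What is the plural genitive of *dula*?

dulaesee

*dula* — last vowel /a/ (an unrounded vowel) → -ese → *dulaese*.
The last vowel of the genitive form *dulaese* is /e/, which is a non-high vowel, so the plural suffix is -e, giving *dulaesee*.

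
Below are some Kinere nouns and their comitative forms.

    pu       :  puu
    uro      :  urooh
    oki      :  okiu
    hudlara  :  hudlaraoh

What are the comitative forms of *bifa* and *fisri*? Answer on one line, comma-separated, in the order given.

bifaoh, fisriu

The suffix is conditioned by the last vowel: -u when the last vowel of the stem is a high vowel (*pu*, *oki*); -oh when the last vowel of the stem is a non-high vowel (*uro*, *hudlara*).
Since the last vowel of *bifa* is /a/ (a non-high vowel), it takes -oh, giving *bifaoh*.
*fisri*: last vowel = /i/, a high vowel → -u → *fisriu*.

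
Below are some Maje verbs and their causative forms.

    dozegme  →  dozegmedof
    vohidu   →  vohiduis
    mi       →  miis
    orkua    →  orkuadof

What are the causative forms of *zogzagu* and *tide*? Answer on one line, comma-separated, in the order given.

Looking at the last vowel of each stem: -is when the last vowel of the stem is a high vowel (*vohidu*, *mi*); -dof when the last vowel of the stem is a non-high vowel (*dozegme*, *orkua*).
*zogzagu* — last vowel /u/ (a high vowel) → -is → *zogzaguis*.
*tide*: last vowel = /e/, a non-high vowel → -dof → *tidedof*.

zogzaguis, tidedof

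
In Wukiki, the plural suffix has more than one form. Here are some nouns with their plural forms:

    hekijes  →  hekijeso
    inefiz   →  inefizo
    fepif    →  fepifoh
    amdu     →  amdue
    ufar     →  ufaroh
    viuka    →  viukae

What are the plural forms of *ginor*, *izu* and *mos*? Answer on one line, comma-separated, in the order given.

ginoroh, izue, moso

The alternation tracks the final sound of the stem — -o when the stem ends in a sibilant (*hekijes*, *inefiz*); -oh when the stem ends in a non-sibilant consonant (*fepif*, *ufar*); -e when the stem ends in a vowel (*amdu*, *viuka*).
*ginor*: final sound = /r/, a non-sibilant consonant → -oh → *ginoroh*.
The final sound of *izu* is /u/, which is a vowel, so the suffix is -e, giving *izue*.
*mos*: final sound = /s/, a sibilant → -o → *moso*.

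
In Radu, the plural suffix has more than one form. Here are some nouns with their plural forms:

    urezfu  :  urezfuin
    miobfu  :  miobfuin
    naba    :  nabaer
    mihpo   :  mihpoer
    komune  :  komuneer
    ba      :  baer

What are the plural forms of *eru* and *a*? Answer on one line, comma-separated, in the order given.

The suffix is conditioned by the last vowel: -in when the last vowel of the stem is a high vowel (*urezfu*, *miobfu*); -er when the last vowel of the stem is a non-high vowel (*naba*, *mihpo*, *komune*, *ba*).
*eru* — last vowel /u/ (a high vowel) → -in → *eruin*.
Since the last vowel of *a* is /a/ (a non-high vowel), it takes -er, giving *aer*.

eruin, aer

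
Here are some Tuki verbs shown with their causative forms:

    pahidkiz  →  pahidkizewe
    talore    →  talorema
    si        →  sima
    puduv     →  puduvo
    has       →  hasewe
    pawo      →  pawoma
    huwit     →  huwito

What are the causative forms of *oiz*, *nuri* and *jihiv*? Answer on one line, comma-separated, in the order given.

oizewe, nurima, jihivo

The pattern is sibilance of the final sound: -ewe when the stem ends in a sibilant (*pahidkiz*, *has*); -o when the stem ends in a non-sibilant consonant (*puduv*, *huwit*); -ma when the stem ends in a vowel (*talore*, *si*, *pawo*).
Since the final sound of *oiz* is /z/ (a sibilant), it takes -ewe, giving *oizewe*.
*nuri*: final sound = /i/, a vowel → -ma → *nurima*.
*jihiv* — final sound /v/ (a non-sibilant consonant) → -o → *jihivo*.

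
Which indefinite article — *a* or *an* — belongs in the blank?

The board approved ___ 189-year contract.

a

The indefinite article is chosen by the initial *sound* of the following word, not its spelling.
The number *189* is spoken "one hundred …", beginning with /wʌn/ — a consonant sound.
So the article is *a*: The board approved a 189-year contract.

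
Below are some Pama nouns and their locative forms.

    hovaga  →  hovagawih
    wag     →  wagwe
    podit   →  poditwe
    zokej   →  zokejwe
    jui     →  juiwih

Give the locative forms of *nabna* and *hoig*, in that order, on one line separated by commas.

The pattern is consonant vs. vowel: -we when the stem ends in a consonant (*wag*, *podit*, *zokej*); -wih when the stem ends in a vowel (*hovaga*, *jui*).
Since the final sound of *nabna* is /a/ (a vowel), it takes -wih, giving *nabnawih*.
*hoig* — final sound /g/ (a consonant) → -we → *hoigwe*.

nabnawih, hoigwe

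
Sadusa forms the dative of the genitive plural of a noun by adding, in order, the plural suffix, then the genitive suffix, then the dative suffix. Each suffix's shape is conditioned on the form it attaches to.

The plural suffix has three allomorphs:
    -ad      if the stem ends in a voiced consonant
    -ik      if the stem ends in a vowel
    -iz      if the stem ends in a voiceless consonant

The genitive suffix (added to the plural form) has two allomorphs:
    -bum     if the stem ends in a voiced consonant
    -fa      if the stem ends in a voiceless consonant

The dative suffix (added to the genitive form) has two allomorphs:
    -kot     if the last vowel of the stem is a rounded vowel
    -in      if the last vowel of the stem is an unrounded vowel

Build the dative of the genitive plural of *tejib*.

The final sound of *tejib* is /b/, which is a voiced consonant, so the plural suffix is -ad, giving *tejibad*.
The plural form *tejibad*: final consonant = /d/, voiced → -bum → *tejibadbum*.
The genitive form *tejibadbum*: last vowel = /u/, a rounded vowel → -kot → *tejibadbumkot*.

tejibadbumkot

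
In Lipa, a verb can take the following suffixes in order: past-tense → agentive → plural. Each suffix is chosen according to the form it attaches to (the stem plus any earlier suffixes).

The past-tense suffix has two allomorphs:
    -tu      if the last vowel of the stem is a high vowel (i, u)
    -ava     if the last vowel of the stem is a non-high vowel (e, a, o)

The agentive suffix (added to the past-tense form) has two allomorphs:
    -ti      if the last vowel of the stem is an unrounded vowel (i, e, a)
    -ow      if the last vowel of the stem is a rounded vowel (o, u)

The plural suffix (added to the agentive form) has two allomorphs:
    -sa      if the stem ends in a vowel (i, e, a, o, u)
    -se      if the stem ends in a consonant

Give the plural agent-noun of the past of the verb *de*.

The last vowel of *de* is /e/, which is a non-high vowel, so the past-tense suffix is -ava, giving *deava*.
Since the last vowel of the past-tense form *deava* is /a/ (an unrounded vowel), it takes -ti, giving *deavati*.
Since the final sound of the agentive form *deavati* is /i/ (a vowel), it takes -sa, giving *deavatisa*.

deavatisa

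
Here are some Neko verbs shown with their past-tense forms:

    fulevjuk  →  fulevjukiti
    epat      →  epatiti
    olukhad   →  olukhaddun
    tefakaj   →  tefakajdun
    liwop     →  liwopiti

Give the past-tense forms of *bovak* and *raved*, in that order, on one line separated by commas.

bovakiti, raveddun

The alternation tracks the final consonant of the stem — -iti when the stem ends in a voiceless consonant (*fulevjuk*, *epat*, *liwop*); -dun when the stem ends in a voiced consonant (*olukhad*, *tefakaj*).
*bovak*: final consonant = /k/, voiceless → -iti → *bovakiti*.
*raved*: final consonant = /d/, voiced → -dun → *raveddun*.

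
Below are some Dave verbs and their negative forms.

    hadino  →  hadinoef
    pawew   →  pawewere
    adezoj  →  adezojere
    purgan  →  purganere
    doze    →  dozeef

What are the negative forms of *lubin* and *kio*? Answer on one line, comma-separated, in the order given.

The alternation tracks the final sound of the stem — -ere when the stem ends in a consonant (*pawew*, *adezoj*, *purgan*); -ef when the stem ends in a vowel (*hadino*, *doze*).
*lubin* — final sound /n/ (a consonant) → -ere → *lubinere*.
*kio* — final sound /o/ (a vowel) → -ef → *kioef*.

lubinere, kioef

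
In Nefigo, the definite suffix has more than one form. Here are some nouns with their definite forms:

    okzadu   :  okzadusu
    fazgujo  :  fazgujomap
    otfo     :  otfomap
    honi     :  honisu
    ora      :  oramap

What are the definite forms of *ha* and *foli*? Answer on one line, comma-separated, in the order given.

The suffix is conditioned by the last vowel: -su when the last vowel of the stem is a high vowel (*okzadu*, *honi*); -map when the last vowel of the stem is a non-high vowel (*fazgujo*, *otfo*, *ora*).
*ha*: last vowel = /a/, a non-high vowel → -map → *hamap*.
The last vowel of *foli* is /i/, which is a high vowel, so the suffix is -su, giving *folisu*.

hamap, folisu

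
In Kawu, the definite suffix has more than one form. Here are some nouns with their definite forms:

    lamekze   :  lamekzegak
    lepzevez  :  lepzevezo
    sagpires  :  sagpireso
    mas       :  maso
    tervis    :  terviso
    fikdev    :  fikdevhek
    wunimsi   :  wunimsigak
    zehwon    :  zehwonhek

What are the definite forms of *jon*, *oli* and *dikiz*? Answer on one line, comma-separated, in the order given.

Looking at the final sound of each stem: -o when the stem ends in a sibilant (*lepzevez*, *sagpires*, *mas*, *tervis*); -hek when the stem ends in a non-sibilant consonant (*fikdev*, *zehwon*); -gak when the stem ends in a vowel (*lamekze*, *wunimsi*).
*jon*: final sound = /n/, a non-sibilant consonant → -hek → *jonhek*.
*oli* — final sound /i/ (a vowel) → -gak → *oligak*.
Since the final sound of *dikiz* is /z/ (a sibilant), it takes -o, giving *dikizo*.

jonhek, oligak, dikizo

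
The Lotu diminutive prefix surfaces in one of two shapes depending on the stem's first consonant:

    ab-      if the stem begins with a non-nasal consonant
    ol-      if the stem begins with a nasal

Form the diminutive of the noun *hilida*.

abhilida

The first consonant of *hilida* is /h/, which is non-nasal, so the prefix is ab-, giving *abhilida*.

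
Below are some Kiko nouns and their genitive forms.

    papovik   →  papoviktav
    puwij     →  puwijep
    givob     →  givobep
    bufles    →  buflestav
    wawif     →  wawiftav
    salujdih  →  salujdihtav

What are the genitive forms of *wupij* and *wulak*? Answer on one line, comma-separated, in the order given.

wupijep, wulaktav

The pattern is voicing of the final consonant: -tav when the stem ends in a voiceless consonant (*papovik*, *bufles*, *wawif*, *salujdih*); -ep when the stem ends in a voiced consonant (*puwij*, *givob*).
*wupij* — final consonant /j/ (voiced) → -ep → *wupijep*.
The final consonant of *wulak* is /k/, which is voiceless, so the suffix is -tav, giving *wulaktav*.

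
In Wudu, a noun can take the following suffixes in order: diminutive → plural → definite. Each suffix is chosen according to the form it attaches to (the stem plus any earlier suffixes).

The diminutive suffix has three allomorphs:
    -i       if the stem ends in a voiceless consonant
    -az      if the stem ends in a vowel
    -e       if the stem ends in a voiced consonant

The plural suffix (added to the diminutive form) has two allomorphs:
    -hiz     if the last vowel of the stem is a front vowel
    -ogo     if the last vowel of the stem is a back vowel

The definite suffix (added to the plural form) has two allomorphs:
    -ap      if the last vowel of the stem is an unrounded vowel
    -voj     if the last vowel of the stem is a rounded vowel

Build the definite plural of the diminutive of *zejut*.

zejutihizap

*zejut*: final sound = /t/, a voiceless consonant → -i → *zejuti*.
The diminutive form *zejuti* — last vowel /i/ (a front vowel) → -hiz → *zejutihiz*.
The last vowel of the plural form *zejutihiz* is /i/, which is an unrounded vowel, so the definite suffix is -ap, giving *zejutihizap*.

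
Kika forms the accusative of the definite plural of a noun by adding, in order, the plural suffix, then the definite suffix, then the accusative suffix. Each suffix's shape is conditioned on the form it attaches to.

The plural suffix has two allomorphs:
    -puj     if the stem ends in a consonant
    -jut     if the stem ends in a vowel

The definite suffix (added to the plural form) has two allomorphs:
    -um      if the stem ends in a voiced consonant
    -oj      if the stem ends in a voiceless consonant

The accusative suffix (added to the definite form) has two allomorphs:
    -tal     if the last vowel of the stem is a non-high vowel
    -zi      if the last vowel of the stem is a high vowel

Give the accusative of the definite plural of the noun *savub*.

Since the final sound of *savub* is /b/ (a consonant), it takes -puj, giving *savubpuj*.
The plural form *savubpuj*: final consonant = /j/, voiced → -um → *savubpujum*.
The last vowel of the definite form *savubpujum* is /u/, which is a high vowel, so the accusative suffix is -zi, giving *savubpujumzi*.

savubpujumzi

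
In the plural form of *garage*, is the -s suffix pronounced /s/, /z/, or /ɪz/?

The stem *garage* ends in a sibilant (/s, z, ʃ, ʒ, tʃ, dʒ/).
The plural suffix surfaces as /ɪz/ after sibilants, /s/ after other voiceless consonants, and /z/ after other voiced sounds.
So the plural -s on *garage* is pronounced /ɪz/.

/ɪz/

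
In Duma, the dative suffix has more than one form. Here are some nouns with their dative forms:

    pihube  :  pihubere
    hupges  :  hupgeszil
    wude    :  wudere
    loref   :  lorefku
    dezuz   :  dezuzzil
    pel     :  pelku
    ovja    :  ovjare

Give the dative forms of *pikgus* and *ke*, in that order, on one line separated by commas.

The pattern is sibilance of the final sound: -zil when the stem ends in a sibilant (*hupges*, *dezuz*); -ku when the stem ends in a non-sibilant consonant (*loref*, *pel*); -re when the stem ends in a vowel (*pihube*, *wude*, *ovja*).
*pikgus*: final sound = /s/, a sibilant → -zil → *pikguszil*.
*ke*: final sound = /e/, a vowel → -re → *kere*.

pikguszil, kere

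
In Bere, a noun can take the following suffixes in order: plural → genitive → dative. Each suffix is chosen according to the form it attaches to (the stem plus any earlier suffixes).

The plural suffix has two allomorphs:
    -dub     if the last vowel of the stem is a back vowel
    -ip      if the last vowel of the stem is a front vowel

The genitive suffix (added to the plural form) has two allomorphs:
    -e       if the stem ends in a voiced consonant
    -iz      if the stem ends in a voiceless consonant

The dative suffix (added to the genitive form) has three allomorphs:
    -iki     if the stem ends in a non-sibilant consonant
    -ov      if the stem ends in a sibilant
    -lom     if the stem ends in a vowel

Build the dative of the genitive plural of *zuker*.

zukeripizov

The last vowel of *zuker* is /e/, which is a front vowel, so the plural suffix is -ip, giving *zukerip*.
The plural form *zukerip*: final consonant = /p/, voiceless → -iz → *zukeripiz*.
The genitive form *zukeripiz*: final sound = /z/, a sibilant → -ov → *zukeripizov*.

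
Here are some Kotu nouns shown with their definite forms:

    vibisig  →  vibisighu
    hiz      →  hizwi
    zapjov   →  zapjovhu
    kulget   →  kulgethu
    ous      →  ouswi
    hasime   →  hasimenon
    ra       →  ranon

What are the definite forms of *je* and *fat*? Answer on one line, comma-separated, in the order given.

The pattern is sibilance of the final sound: -wi when the stem ends in a sibilant (*hiz*, *ous*); -hu when the stem ends in a non-sibilant consonant (*vibisig*, *zapjov*, *kulget*); -non when the stem ends in a vowel (*hasime*, *ra*).
*je*: final sound = /e/, a vowel → -non → *jenon*.
*fat* — final sound /t/ (a non-sibilant consonant) → -hu → *fathu*.

jenon, fathu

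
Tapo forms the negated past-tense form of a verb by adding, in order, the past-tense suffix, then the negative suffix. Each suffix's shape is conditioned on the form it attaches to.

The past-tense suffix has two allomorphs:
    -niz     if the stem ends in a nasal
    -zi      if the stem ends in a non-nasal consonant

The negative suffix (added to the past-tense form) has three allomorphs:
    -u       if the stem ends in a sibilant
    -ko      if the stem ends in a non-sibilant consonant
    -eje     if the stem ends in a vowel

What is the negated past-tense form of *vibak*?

vibakzieje

*vibak*: final consonant = /k/, non-nasal → -zi → *vibakzi*.
The final sound of the past-tense form *vibakzi* is /i/, which is a vowel, so the negative suffix is -eje, giving *vibakzieje*.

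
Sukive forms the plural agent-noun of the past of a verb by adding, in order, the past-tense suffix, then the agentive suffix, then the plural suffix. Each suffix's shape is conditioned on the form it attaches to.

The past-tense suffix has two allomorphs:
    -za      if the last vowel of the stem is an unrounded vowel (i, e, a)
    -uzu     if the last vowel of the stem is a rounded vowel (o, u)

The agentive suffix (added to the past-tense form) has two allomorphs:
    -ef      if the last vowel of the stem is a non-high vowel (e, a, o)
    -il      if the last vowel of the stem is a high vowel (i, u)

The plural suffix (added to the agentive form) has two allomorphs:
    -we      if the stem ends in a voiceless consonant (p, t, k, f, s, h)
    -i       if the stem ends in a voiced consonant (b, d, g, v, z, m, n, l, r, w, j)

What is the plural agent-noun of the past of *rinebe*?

*rinebe* — last vowel /e/ (an unrounded vowel) → -za → *rinebeza*.
The past-tense form *rinebeza* — last vowel /a/ (a non-high vowel) → -ef → *rinebezaef*.
The agentive form *rinebezaef*: final consonant = /f/, voiceless → -we → *rinebezaefwe*.

rinebezaefwe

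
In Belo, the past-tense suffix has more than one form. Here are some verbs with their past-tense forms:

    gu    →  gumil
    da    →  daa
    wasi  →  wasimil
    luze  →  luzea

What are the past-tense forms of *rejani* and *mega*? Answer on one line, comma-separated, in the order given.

rejanimil, megaa

The pattern is height harmony: -mil when the last vowel of the stem is a high vowel (*gu*, *wasi*); -a when the last vowel of the stem is a non-high vowel (*da*, *luze*).
The last vowel of *rejani* is /i/, which is a high vowel, so the suffix is -mil, giving *rejanimil*.
Since the last vowel of *mega* is /a/ (a non-high vowel), it takes -a, giving *megaa*.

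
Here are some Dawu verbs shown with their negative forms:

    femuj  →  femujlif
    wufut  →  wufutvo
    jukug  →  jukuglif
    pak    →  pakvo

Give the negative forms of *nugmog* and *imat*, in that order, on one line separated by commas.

nugmoglif, imatvo

The suffix is conditioned by the final consonant: -vo when the stem ends in a voiceless consonant (*wufut*, *pak*); -lif when the stem ends in a voiced consonant (*femuj*, *jukug*).
The final consonant of *nugmog* is /g/, which is voiced, so the suffix is -lif, giving *nugmoglif*.
*imat* — final consonant /t/ (voiceless) → -vo → *imatvo*.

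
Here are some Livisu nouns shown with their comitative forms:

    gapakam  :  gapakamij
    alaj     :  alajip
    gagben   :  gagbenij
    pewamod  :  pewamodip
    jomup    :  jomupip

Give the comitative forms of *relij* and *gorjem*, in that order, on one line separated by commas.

The alternation tracks the final consonant of the stem — -ij when the stem ends in a nasal (*gapakam*, *gagben*); -ip when the stem ends in a non-nasal consonant (*alaj*, *pewamod*, *jomup*).
*relij*: final consonant = /j/, non-nasal → -ip → *relijip*.
*gorjem*: final consonant = /m/, a nasal → -ij → *gorjemij*.

relijip, gorjemij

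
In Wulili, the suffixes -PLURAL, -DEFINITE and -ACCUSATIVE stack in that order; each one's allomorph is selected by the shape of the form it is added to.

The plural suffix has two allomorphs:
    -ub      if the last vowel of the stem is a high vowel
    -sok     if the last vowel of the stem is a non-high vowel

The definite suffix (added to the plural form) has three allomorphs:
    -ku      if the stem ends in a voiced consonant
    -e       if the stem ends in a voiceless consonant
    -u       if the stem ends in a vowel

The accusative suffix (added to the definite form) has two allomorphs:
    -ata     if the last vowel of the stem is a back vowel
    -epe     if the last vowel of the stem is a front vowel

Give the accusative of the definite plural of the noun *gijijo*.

gijijosokeepe

Since the last vowel of *gijijo* is /o/ (a non-high vowel), it takes -sok, giving *gijijosok*.
The plural form *gijijosok*: final sound = /k/, a voiceless consonant → -e → *gijijosoke*.
The definite form *gijijosoke*: last vowel = /e/, a front vowel → -epe → *gijijosokeepe*.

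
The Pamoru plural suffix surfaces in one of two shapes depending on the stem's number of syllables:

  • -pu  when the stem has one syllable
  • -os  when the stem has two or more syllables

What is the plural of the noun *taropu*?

taropuos

*taropu* (3 syllables) → -os → *taropuos*.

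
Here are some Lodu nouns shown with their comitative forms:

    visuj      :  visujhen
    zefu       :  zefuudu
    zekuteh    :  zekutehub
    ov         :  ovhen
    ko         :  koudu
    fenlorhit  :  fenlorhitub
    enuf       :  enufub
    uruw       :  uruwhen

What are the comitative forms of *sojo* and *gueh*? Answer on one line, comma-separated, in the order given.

sojoudu, guehub

The alternation tracks the final sound of the stem — -ub when the stem ends in a voiceless consonant (*zekuteh*, *fenlorhit*, *enuf*); -hen when the stem ends in a voiced consonant (*visuj*, *ov*, *uruw*); -udu when the stem ends in a vowel (*zefu*, *ko*).
The final sound of *sojo* is /o/, which is a vowel, so the suffix is -udu, giving *sojoudu*.
*gueh* — final sound /h/ (a voiceless consonant) → -ub → *guehub*.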